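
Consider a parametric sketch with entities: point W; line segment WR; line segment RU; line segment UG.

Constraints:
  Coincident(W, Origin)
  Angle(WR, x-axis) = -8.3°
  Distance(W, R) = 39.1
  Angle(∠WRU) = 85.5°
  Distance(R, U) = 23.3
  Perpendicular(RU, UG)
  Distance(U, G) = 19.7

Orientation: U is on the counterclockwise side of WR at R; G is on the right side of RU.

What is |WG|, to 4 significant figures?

62.07

W is at the origin; WR runs at -8.3° with length 39.1, so R = 39.1·(cos -8.3°, sin -8.3°) = (38.69, -5.644). ∠WRU = 85.5°, so RU runs at -8.3° + (180° − 85.5°) = 86.20° from the x-axis; with |RU| = 23.3, U = R + 23.3·(cos 86.20°, sin 86.20°) = (40.23, 17.60). RU ⟂ UG; with |UG| = 19.7 on the right of RU, G = U + 19.7·(0.9978, -0.06627) = (59.89, 16.30). Then |WG| = |G − W| = 62.07.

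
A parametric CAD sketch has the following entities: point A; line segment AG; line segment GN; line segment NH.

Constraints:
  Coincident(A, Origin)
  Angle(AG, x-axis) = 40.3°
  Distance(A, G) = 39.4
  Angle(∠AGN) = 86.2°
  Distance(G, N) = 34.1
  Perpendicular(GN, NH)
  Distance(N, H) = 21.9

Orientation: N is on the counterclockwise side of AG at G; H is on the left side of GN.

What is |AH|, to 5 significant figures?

35.983

A is at the origin; AG runs at 40.3° with length 39.4, so G = 39.4·(cos 40.3°, sin 40.3°) = (30.049, 25.484). ∠AGN = 86.2°, so GN runs at 40.3° + (180° − 86.2°) = 134.10° from the x-axis; with |GN| = 34.1, N = G + 34.1·(cos 134.10°, sin 134.10°) = (6.3185, 49.972). The perpendicularity gives NH at right angles to GN; with |NH| = 21.9 on the left of GN, H = N + 21.9·(-0.71813, -0.69591) = (-9.4085, 34.731). Then |AH| = |H − A| = 35.983.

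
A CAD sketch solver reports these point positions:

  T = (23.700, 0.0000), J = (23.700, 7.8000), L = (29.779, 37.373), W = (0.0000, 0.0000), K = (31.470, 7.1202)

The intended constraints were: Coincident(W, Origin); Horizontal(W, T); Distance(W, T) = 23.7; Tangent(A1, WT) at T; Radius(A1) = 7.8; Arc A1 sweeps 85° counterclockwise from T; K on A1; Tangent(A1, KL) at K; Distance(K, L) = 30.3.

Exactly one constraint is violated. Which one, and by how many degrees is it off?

Tangent(A1, KL) at K — off by 8.20°.

W = (0.00, 0.00) ✓; W.y = 0.00, T.y = 0.00 ✓; |WT| = 23.70 ✓; ∠(JT, TW) = 90.00° ✓; |JT| = 7.800 ✓; bearing(J→K) − bearing(J→T) = 85.00° ✓; |JK| = 7.800 ✓; ∠(JK, KL) = 81.80° ✗; |KL| = 30.30 ✓.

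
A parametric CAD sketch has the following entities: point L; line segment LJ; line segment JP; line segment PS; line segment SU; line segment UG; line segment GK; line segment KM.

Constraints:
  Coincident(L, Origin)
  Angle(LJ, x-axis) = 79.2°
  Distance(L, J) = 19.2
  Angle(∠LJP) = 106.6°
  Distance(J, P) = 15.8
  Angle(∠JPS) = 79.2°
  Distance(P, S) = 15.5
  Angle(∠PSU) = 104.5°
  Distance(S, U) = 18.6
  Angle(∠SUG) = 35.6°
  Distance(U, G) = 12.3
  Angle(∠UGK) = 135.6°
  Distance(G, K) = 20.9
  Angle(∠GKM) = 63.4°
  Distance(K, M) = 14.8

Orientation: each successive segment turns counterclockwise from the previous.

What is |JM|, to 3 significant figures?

28.6

∠UGK = 135.6° gives GK at 158° from the x-axis; with |GK| = 20.9, K = (-23.1, 20.9). ∠GKM = 63.4° gives KM at -85.7° from the x-axis; with |KM| = 14.8, M = (-22.0, 6.14). Then |JM| = |M − J| = 28.6.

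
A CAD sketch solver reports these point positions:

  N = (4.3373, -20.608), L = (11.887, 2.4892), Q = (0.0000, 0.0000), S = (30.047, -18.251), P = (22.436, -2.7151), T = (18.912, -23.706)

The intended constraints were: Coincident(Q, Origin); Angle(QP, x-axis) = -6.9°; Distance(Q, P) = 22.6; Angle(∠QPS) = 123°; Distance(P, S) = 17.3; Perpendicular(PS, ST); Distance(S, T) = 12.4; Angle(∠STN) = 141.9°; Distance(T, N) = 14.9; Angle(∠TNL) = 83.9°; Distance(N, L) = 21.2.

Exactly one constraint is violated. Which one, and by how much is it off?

Distance(N, L) = 21.2 — off by 3.10.

Q = (0.00, 0.00) ✓; QP at -6.900° ✓; |QP| = 22.60 ✓; ∠QPS = 123.0° ✓; |PS| = 17.30 ✓; ∠(PS, ST) = 90.00° ✓; |ST| = 12.40 ✓; ∠STN = 141.9° ✓; |TN| = 14.90 ✓; ∠TNL = 83.90° ✓; |NL| = 24.30 ✗.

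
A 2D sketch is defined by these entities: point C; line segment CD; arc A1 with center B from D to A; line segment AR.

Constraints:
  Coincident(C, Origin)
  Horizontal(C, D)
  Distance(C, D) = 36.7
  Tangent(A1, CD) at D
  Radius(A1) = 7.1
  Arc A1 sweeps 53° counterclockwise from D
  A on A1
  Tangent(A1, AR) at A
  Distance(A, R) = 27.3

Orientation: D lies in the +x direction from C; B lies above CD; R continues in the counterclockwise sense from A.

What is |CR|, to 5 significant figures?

63.750

C is at the origin; C and D share the same y with |CD| = 36.7 and D on the +x side, so D = (36.700, 0.0000). The tangent condition forces BD to be normal to CD, so B = D + (0, 7.1) = (36.700, 7.1000). On A1, D sits at bearing -90° from B; a 53° counterclockwise sweep puts A at bearing -37°, so A = B + 7.1·(cos -37°, sin -37°) = (42.370, 2.8271). The tangent condition forces BA to be normal to AR, so AR runs along (−sin -37°, cos -37°); with |AR| = 27.3, R = (58.800, 24.630). Then |CR| = |R − C| = 63.750.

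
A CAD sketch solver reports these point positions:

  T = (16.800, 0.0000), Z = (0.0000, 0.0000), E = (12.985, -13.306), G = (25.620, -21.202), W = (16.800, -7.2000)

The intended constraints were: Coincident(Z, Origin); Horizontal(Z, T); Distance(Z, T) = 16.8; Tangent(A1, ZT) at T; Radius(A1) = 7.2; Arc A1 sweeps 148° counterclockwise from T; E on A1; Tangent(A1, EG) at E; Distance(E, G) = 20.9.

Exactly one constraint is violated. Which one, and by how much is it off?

Distance(E, G) = 20.9 — off by 6.00.

Z = (0.00, 0.00) ✓; Z.y = 0.00, T.y = 0.00 ✓; |ZT| = 16.80 ✓; ∠(WT, TZ) = 90.00° ✓; |WT| = 7.200 ✓; bearing(W→E) − bearing(W→T) = 148.0° ✓; |WE| = 7.200 ✓; ∠(WE, EG) = 90.01° ✓; |EG| = 14.90 ✗.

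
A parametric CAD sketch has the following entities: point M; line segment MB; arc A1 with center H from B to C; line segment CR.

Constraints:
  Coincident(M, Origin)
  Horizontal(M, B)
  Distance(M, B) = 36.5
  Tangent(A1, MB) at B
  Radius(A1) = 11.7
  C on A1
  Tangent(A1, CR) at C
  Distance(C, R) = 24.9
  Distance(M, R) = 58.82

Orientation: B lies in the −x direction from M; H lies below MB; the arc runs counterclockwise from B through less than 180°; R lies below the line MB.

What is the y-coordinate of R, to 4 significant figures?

-37.86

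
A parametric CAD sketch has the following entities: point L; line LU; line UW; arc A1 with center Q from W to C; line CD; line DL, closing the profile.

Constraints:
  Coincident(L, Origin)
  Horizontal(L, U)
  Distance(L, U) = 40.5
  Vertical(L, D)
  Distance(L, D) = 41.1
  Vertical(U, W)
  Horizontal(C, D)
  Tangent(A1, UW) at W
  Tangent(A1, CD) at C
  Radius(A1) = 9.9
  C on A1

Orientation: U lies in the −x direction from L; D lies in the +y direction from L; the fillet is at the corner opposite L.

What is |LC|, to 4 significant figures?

51.24

L is at the origin; L and U share the same y with |LU| = 40.5 and U on the −x side, so U = (-40.50, 0.000). L and D share the same x with |LD| = 41.1 and D on the +y side, so D = (0.000, 41.10). The virtual corner opposite L is at (-40.50, 41.10). Since A1 is tangent to UW there, QW ⟂ UW and tangency of A1 to CD means the radius QC is perpendicular to CD, with radius 9.9, so the center Q sits 9.9 in from both sides at Q = (-30.60, 31.20). That places the tangent points at W = (-40.50, 31.20) on UW and C = (-30.60, 41.10) on CD. Then |LC| = |C − L| = 51.24.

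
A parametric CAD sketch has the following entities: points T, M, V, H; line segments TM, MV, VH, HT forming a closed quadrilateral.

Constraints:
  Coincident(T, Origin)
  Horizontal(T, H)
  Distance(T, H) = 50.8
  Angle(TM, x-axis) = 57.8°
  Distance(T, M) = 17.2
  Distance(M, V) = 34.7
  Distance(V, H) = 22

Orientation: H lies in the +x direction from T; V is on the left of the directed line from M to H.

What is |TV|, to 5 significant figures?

48.006

Checks: |MV| = 34.70 ✓; |VH| = 22.00 ✓.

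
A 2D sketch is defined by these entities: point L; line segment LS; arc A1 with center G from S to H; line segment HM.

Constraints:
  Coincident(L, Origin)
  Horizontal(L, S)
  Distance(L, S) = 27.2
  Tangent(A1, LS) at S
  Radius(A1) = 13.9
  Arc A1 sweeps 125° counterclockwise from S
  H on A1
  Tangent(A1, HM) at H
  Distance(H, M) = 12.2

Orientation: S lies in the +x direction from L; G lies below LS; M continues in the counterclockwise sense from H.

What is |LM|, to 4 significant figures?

39.19

On A1, S sits at bearing 90° from G; a 125° counterclockwise sweep puts H at bearing 215°, so H = G + 13.9·(cos 215°, sin 215°) = (15.81, -21.87). The tangent condition forces GH to be normal to HM, so HM runs along (−sin 215°, cos 215°); with |HM| = 12.2, M = (22.81, -31.87). Then |LM| = |M − L| = 39.19.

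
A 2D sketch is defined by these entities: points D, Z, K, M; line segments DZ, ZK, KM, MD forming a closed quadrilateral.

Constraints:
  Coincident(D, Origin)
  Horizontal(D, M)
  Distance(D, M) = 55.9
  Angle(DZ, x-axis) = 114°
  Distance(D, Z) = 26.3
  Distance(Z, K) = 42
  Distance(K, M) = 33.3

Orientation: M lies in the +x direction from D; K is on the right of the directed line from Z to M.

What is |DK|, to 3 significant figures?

22.7

D is at the origin; DM is horizontal with |DM| = 55.9 and M in +x, so M = (55.9, 0). DZ runs at 114.0° with |DZ| = 26.3, so Z = (-10.7, 24.0). K is determined by |ZK| = 42.0 and |KM| = 33.3 together: it lies at the intersection of circle(Z, 42.0) and circle(M, 33.3). With |ZM| = 70.8, the foot of the radical line on ZM is 40.0 from Z and the perpendicular offset is √(42.0² − 40.0²) = 12.7. Taking the right-of-ZM solution: K = (22.6, -1.53).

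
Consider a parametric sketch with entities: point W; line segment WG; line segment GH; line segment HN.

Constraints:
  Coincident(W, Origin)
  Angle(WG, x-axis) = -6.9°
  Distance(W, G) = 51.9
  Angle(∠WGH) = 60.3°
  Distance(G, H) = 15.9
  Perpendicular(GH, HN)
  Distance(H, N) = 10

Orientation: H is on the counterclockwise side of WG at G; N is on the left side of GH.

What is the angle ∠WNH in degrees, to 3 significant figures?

164°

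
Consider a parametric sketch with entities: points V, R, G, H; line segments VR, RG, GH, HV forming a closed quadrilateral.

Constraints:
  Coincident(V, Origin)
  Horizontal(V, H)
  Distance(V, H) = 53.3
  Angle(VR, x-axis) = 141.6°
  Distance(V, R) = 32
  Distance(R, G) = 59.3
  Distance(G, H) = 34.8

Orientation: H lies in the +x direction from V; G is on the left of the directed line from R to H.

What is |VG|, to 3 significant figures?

44.1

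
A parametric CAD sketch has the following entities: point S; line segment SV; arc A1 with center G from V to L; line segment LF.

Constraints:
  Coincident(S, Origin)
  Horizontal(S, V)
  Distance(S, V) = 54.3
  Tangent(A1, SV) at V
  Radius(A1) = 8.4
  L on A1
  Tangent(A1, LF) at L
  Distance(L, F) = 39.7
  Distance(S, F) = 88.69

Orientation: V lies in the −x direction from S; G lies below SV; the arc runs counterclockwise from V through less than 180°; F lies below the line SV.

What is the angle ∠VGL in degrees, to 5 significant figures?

64.880°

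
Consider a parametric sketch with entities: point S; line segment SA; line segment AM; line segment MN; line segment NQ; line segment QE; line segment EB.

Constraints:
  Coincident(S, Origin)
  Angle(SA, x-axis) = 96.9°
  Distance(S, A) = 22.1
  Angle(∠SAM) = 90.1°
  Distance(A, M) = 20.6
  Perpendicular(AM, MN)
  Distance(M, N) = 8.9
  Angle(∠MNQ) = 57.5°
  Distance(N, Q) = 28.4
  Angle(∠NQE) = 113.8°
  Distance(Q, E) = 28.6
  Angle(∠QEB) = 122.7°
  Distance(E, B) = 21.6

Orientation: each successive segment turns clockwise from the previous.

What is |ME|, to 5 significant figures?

39.805

S is at the origin; SA runs at 96.9° with length 22.1, so A = (-2.6550, 21.940). ∠SAM = 90.1° gives AM at 7.0000° from the x-axis; with |AM| = 20.6, M = (17.791, 24.450). AM ⟂ MN, so MN runs at -83.000°; with |MN| = 8.9, N = (18.876, 15.617). ∠MNQ = 57.5° gives NQ at 154.50° from the x-axis; with |NQ| = 28.4, Q = (-6.7574, 27.843). ∠NQE = 113.8° gives QE at 88.300° from the x-axis; with |QE| = 28.6, E = (-5.9089, 56.431). Then |ME| = |E − M| = 39.805.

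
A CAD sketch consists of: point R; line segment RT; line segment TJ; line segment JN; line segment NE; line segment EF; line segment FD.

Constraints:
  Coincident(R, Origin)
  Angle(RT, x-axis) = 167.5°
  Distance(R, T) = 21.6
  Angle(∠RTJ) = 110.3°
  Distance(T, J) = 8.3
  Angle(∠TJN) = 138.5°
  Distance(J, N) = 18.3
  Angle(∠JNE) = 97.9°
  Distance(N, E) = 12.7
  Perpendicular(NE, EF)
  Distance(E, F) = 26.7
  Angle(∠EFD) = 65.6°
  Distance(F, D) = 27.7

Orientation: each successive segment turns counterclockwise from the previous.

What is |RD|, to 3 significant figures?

35.9

R is at the origin; RT runs at 167.5° with length 21.6, so T = (-21.1, 4.68). ∠RTJ = 110.3° gives TJ at -123° from the x-axis; with |TJ| = 8.3, J = (-25.6, -2.30). ∠TJN = 138.5° gives JN at -81.3° from the x-axis; with |JN| = 18.3, N = (-22.8, -20.4). ∠JNE = 97.9° gives NE at 0.800° from the x-axis; with |NE| = 12.7, E = (-10.1, -20.2). The perpendicularity gives EF at right angles to NE, so EF runs at 90.8°; with |EF| = 26.7, F = (-10.5, 6.48). ∠EFD = 65.6° gives FD at -155° from the x-axis; with |FD| = 27.7, D = (-35.6, -5.31). Then |RD| = |D − R| = 35.9.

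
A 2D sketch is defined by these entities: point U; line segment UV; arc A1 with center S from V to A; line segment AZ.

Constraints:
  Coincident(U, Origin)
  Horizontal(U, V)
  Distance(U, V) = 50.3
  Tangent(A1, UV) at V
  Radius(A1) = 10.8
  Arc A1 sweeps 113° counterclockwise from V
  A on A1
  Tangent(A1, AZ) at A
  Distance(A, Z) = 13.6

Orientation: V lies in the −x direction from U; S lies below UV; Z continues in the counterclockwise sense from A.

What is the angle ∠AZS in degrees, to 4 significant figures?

38.45°

U is at the origin; UV is horizontal with |UV| = 50.3 and V on the −x side, so V = (-50.30, 0.000). Since A1 is tangent to UV there, SV ⟂ UV, so S = V + (0, -10.8) = (-50.30, -10.80). On A1, V sits at bearing 90° from S; a 113° counterclockwise sweep puts A at bearing 203°, so A = S + 10.8·(cos 203°, sin 203°) = (-60.24, -15.02). A1 meets AZ tangentially, so SA is at right angles to AZ, so AZ runs along (−sin 203°, cos 203°); with |AZ| = 13.6, Z = (-54.93, -27.54). Then cos ∠AZS = ZA·ZS / (|ZA||ZS|), giving 38.45°.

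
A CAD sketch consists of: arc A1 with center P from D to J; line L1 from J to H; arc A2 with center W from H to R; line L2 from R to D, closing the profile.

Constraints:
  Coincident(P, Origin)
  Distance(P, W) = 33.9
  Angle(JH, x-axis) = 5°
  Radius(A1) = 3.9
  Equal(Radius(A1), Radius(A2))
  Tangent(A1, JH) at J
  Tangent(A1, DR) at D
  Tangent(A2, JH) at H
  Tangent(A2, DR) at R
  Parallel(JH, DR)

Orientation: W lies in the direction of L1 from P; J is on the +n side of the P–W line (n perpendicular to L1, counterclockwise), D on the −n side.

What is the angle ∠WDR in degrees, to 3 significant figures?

6.56°

Tangency of A1 to both parallel lines with radius 3.9 puts J and D at P ± 3.9·n: J = (-0.340, 3.89), D = (0.340, -3.89). Equal radii place H and R the same way about W: H = W + 3.9·n = (33.4, 6.84), R = W − 3.9·n = (34.1, -0.931). Then cos ∠WDR = DW·DR / (|DW||DR|), giving 6.56°.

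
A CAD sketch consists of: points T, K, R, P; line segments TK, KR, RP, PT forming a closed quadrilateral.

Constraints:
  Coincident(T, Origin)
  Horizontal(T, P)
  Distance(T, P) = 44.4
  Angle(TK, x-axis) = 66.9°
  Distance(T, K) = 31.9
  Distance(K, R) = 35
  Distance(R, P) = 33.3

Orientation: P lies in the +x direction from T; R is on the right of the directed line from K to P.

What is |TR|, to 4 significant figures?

12.88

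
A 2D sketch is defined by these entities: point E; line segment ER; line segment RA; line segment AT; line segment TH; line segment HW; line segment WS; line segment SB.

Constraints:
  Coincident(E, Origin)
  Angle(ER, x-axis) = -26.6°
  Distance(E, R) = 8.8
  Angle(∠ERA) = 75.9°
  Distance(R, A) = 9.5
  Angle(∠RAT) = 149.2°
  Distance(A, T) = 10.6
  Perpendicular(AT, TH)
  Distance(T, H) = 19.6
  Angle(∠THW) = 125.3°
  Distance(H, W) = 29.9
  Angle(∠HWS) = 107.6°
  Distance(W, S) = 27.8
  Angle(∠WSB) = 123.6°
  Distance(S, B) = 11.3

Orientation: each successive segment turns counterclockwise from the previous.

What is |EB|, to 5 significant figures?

33.414

E is at the origin; ER runs at -26.6° with length 8.8, so R = (7.8686, -3.9403). ∠ERA = 75.9° gives RA at 77.500° from the x-axis; with |RA| = 9.5, A = (9.9247, 5.3345). ∠RAT = 149.2° gives AT at 108.30° from the x-axis; with |AT| = 10.6, T = (6.5964, 15.398). AT ⟂ TH, so TH runs at -161.70°; with |TH| = 19.6, H = (-12.012, 9.2442). ∠THW = 125.3° gives HW at -107.00° from the x-axis; with |HW| = 29.9, W = (-20.754, -19.349). ∠HWS = 107.6° gives WS at -34.600° from the x-axis; with |WS| = 27.8, S = (2.1290, -35.135). ∠WSB = 123.6° gives SB at 21.800° from the x-axis; with |SB| = 11.3, B = (12.621, -30.939). Then |EB| = |B − E| = 33.414.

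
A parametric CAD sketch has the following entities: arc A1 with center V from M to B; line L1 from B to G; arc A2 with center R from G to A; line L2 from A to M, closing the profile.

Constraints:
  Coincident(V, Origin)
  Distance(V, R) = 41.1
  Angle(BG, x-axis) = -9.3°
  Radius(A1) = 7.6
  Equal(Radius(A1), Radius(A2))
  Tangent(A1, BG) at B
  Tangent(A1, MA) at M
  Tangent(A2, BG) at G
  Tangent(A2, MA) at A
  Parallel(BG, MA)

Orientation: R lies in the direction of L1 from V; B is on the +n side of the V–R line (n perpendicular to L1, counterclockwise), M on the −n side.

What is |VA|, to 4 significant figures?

41.80

The slot axis is L1's direction at -9.3°, so u = (cos -9.3°, sin -9.3°) = (0.9869, -0.1616) and n = (−sin -9.3°, cos -9.3°) = (0.1616, 0.9869). V is at the origin and R lies 41.1 along u from V, so R = 41.1·u = (40.56, -6.642). Tangency of A1 to both parallel lines with radius 7.6 puts B and M at V ± 7.6·n: B = (1.228, 7.500), M = (-1.228, -7.500). Equal radii place G and A the same way about R: G = R + 7.6·n = (41.79, 0.8582), A = R − 7.6·n = (39.33, -14.14). Then |VA| = |A − V| = 41.80.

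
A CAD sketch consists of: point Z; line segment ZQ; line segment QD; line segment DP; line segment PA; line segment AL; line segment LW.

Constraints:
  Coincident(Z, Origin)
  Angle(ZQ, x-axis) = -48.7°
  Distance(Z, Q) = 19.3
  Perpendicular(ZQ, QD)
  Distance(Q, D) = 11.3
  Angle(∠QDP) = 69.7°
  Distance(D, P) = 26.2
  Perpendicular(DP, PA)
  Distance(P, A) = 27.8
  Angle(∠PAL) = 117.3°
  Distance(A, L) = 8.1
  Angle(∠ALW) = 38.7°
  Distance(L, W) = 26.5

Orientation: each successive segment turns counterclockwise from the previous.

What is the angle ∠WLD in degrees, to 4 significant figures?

55.09°

Z is at the origin; ZQ runs at -48.7° with length 19.3, so Q = (12.74, -14.50). ZQ is perpendicular to QD, so QD runs at 41.30°; with |QD| = 11.3, D = (21.23, -7.041). ∠QDP = 69.7° gives DP at 151.6° from the x-axis; with |DP| = 26.2, P = (-1.819, 5.420). DP is perpendicular to PA, so PA runs at -118.4°; with |PA| = 27.8, A = (-15.04, -19.03). ∠PAL = 117.3° gives AL at -55.70° from the x-axis; with |AL| = 8.1, L = (-10.48, -25.73). ∠ALW = 38.7° gives LW at 85.60° from the x-axis; with |LW| = 26.5, W = (-8.444, 0.6962). Then cos ∠WLD = LW·LD / (|LW||LD|), giving 55.09°.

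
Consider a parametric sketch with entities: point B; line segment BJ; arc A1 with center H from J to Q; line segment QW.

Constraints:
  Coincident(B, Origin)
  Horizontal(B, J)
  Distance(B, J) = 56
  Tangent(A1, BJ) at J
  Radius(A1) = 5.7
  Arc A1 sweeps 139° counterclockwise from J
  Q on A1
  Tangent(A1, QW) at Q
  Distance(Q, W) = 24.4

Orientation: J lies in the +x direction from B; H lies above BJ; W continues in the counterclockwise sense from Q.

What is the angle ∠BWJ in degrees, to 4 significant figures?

87.25°

B is at the origin; BJ is horizontal with |BJ| = 56.0 and J on the +x side, so J = (56.00, 0.000). Tangency of A1 to BJ means the radius HJ is perpendicular to BJ, so H = J + (0, 5.7) = (56.00, 5.700). On A1, J sits at bearing -90° from H; a 139° counterclockwise sweep puts Q at bearing 49°, so Q = H + 5.7·(cos 49°, sin 49°) = (59.74, 10.00). Tangency of A1 to QW means the radius HQ is perpendicular to QW, so QW runs along (−sin 49°, cos 49°); with |QW| = 24.4, W = (41.32, 26.01). Then cos ∠BWJ = WB·WJ / (|WB||WJ|), giving 87.25°.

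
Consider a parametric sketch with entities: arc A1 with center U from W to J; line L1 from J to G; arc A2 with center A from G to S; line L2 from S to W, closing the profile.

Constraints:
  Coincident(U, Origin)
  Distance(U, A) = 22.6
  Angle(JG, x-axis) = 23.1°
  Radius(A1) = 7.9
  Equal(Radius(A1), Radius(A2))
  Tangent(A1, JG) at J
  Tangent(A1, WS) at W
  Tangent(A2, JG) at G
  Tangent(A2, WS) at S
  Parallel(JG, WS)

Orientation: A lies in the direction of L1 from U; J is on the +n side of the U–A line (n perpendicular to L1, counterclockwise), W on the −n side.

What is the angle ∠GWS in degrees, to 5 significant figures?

34.958°

The slot axis is L1's direction at 23.1°, so u = (cos 23.1°, sin 23.1°) = (0.91982, 0.39234) and n = (−sin 23.1°, cos 23.1°) = (-0.39234, 0.91982). U is at the origin and A lies 22.6 along u from U, so A = 22.6·u = (20.788, 8.8668). Tangency of A1 to both parallel lines with radius 7.9 puts J and W at U ± 7.9·n: J = (-3.0995, 7.2666), W = (3.0995, -7.2666). Equal radii place G and S the same way about A: G = A + 7.9·n = (17.689, 16.133), S = A − 7.9·n = (23.887, 1.6002). Then cos ∠GWS = WG·WS / (|WG||WS|), giving 34.958°.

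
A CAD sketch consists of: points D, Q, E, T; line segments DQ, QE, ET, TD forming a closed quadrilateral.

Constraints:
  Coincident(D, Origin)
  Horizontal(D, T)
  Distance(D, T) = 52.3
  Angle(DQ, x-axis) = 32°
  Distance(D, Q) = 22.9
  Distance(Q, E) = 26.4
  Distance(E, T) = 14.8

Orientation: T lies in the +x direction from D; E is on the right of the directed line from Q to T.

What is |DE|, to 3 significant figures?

39.2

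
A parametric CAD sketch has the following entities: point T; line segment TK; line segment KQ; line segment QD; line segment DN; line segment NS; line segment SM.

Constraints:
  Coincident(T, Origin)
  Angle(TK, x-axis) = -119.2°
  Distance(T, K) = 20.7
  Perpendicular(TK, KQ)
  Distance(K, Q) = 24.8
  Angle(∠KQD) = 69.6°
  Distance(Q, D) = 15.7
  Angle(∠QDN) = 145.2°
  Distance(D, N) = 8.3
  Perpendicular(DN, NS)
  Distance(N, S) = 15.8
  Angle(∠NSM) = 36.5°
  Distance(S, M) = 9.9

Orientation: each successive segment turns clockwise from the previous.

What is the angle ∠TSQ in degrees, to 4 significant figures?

120.7°

∠QDN = 145.2° gives DN at 5.600° from the x-axis; with |DN| = 8.3, N = (-11.53, 5.015). DN is perpendicular to NS, so NS runs at -84.40°; with |NS| = 15.8, S = (-9.989, -10.71). Then cos ∠TSQ = ST·SQ / (|ST||SQ|), giving 120.7°.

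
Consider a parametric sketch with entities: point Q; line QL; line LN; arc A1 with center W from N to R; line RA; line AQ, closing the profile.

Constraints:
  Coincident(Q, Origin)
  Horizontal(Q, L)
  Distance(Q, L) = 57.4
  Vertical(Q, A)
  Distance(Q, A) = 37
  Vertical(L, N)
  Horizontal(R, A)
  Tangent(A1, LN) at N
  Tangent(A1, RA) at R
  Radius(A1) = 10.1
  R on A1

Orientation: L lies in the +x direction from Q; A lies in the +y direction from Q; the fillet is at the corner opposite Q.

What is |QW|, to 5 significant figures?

54.414

Q is at the origin; QL is horizontal with |QL| = 57.4 and L on the +x side, so L = (57.400, 0.0000). QA is vertical with |QA| = 37.0 and A on the +y side, so A = (0.0000, 37.000). The virtual corner opposite Q is at (57.400, 37.000). Tangency of A1 to LN means the radius WN is perpendicular to LN and tangency of A1 to RA means the radius WR is perpendicular to RA, with radius 10.1, so the center W sits 10.1 in from both sides at W = (47.300, 26.900). Then |QW| = |W − Q| = 54.414.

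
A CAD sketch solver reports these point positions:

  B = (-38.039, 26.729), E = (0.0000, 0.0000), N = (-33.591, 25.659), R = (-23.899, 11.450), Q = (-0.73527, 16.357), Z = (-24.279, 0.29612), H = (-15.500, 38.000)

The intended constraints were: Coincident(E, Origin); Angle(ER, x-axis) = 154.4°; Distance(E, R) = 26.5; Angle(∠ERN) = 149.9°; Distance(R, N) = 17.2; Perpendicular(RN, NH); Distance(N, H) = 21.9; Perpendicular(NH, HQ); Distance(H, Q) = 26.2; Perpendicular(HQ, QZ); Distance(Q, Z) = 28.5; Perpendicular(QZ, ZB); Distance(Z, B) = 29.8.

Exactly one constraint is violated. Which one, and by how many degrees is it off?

Perpendicular(QZ, ZB) — off by 6.80°.

E = (0.00, 0.00) ✓; ER at 154.4° ✓; |ER| = 26.50 ✓; ∠ERN = 149.9° ✓; |RN| = 17.20 ✓; ∠(RN, NH) = 90.00° ✓; |NH| = 21.90 ✓; ∠(NH, HQ) = 90.00° ✓; |HQ| = 26.20 ✓; ∠(HQ, QZ) = 90.00° ✓; |QZ| = 28.50 ✓; ∠(QZ, ZB) = 96.80° ✗; |ZB| = 29.80 ✓.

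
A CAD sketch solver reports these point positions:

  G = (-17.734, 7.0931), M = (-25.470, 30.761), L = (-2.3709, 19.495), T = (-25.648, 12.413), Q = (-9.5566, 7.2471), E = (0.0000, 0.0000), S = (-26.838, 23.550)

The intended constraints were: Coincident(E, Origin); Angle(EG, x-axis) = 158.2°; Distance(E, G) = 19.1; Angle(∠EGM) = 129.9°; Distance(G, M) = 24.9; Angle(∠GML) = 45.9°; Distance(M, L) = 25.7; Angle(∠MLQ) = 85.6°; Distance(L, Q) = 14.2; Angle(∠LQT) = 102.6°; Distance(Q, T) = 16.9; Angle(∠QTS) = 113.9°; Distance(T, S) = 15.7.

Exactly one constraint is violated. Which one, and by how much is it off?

Distance(T, S) = 15.7 — off by 4.50.

E = (0.00, 0.00) ✓; EG at 158.2° ✓; |EG| = 19.10 ✓; ∠EGM = 129.9° ✓; |GM| = 24.90 ✓; ∠GML = 45.90° ✓; |ML| = 25.70 ✓; ∠MLQ = 85.60° ✓; |LQ| = 14.20 ✓; ∠LQT = 102.6° ✓; |QT| = 16.90 ✓; ∠QTS = 113.9° ✓; |TS| = 11.20 ✗.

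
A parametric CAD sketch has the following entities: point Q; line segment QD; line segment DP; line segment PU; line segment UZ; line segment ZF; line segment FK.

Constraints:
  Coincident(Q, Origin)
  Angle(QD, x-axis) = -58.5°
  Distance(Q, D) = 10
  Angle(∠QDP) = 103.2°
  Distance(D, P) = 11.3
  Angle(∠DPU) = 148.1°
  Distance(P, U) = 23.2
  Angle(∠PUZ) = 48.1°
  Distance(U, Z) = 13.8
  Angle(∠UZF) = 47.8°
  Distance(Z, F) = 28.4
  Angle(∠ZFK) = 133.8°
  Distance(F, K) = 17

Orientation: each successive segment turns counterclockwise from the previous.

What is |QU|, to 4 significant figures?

33.38

∠QDP = 103.2° gives DP at 18.30° from the x-axis; with |DP| = 11.3, P = (15.95, -4.978). ∠DPU = 148.1° gives PU at 50.20° from the x-axis; with |PU| = 23.2, U = (30.80, 12.85). Then |QU| = |U − Q| = 33.38.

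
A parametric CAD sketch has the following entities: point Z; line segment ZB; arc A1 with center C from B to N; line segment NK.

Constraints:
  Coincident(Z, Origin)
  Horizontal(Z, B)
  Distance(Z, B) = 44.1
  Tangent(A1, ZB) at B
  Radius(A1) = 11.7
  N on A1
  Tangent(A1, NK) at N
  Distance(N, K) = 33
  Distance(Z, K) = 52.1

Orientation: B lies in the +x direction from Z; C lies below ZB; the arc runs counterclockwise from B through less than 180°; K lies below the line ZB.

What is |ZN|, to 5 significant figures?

34.111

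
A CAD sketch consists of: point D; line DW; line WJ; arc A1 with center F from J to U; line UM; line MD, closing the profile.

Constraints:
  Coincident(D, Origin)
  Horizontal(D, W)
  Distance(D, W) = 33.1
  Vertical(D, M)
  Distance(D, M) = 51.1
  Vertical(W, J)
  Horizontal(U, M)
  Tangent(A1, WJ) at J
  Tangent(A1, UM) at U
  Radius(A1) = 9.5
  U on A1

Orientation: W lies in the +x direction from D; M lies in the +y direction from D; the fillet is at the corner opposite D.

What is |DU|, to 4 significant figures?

56.29

The virtual corner opposite D is at (33.10, 51.10). Since A1 is tangent to WJ there, FJ ⟂ WJ and tangency of A1 to UM means the radius FU is perpendicular to UM, with radius 9.5, so the center F sits 9.5 in from both sides at F = (23.60, 41.60). That places the tangent points at J = (33.10, 41.60) on WJ and U = (23.60, 51.10) on UM. Then |DU| = |U − D| = 56.29.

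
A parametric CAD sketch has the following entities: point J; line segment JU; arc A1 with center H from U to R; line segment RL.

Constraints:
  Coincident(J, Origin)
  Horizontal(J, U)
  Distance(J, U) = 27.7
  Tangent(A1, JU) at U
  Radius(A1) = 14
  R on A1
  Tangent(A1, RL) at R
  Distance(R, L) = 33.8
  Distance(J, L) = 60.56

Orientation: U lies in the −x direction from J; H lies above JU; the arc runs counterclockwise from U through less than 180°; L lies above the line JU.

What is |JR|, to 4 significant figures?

26.79

J is at the origin; JU is horizontal with |JU| = 27.7 and U on the −x side, so U = (-27.70, 0.000). The tangent condition forces HU to be normal to JU, so H = U + (0, 14) = (-27.70, 14.00). Since HR ⟂ RL (tangency), |HL| = √(14.0² + 33.8²) = 36.58 regardless of where R sits on A1. So L lies on both circle(J, 60.56) and circle(H, 36.58); the above-JU intersection is L = (-34.15, 50.01). R is the foot of the tangent from L: R = (-15.91, 21.55).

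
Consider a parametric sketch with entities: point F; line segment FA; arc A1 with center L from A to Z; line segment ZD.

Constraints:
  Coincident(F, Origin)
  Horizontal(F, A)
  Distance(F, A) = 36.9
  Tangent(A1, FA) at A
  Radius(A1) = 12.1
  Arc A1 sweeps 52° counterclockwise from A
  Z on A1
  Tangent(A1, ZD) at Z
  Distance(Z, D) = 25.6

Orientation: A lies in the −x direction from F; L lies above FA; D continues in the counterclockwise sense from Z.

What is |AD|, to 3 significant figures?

35.4

F is at the origin; FA is horizontal with |FA| = 36.9 and A on the −x side, so A = (-36.9, 0.00). Since A1 is tangent to FA there, LA ⟂ FA, so L = A + (0, 12.1) = (-36.9, 12.1). On A1, A sits at bearing -90° from L; a 52° counterclockwise sweep puts Z at bearing -38°, so Z = L + 12.1·(cos -38°, sin -38°) = (-27.4, 4.65). Since A1 is tangent to ZD there, LZ ⟂ ZD, so ZD runs along (−sin -38°, cos -38°); with |ZD| = 25.6, D = (-11.6, 24.8). Then |AD| = |D − A| = 35.4.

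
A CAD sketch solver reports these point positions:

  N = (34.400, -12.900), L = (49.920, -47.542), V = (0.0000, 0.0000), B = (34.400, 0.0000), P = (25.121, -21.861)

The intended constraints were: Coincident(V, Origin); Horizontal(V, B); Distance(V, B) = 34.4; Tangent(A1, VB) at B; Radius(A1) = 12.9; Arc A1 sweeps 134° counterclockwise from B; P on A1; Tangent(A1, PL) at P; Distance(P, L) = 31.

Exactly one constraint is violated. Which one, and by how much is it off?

Distance(P, L) = 31 — off by 4.70.

V = (0.00, 0.00) ✓; V.y = 0.00, B.y = 0.00 ✓; |VB| = 34.40 ✓; ∠(NB, BV) = 90.00° ✓; |NB| = 12.90 ✓; bearing(N→P) − bearing(N→B) = 134.0° ✓; |NP| = 12.90 ✓; ∠(NP, PL) = 90.00° ✓; |PL| = 35.70 ✗.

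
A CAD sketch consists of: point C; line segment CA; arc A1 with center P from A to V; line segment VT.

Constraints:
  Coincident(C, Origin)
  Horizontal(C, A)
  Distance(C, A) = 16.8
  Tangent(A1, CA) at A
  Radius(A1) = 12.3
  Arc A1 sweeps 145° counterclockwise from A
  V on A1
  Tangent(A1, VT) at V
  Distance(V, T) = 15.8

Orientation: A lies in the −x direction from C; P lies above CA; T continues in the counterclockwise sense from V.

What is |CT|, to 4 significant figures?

38.77

C is at the origin; C and A share the same y with |CA| = 16.8 and A on the −x side, so A = (-16.80, 0.000). A1 meets CA tangentially, so PA is at right angles to CA, so P = A + (0, 12.3) = (-16.80, 12.30). On A1, A sits at bearing -90° from P; a 145° counterclockwise sweep puts V at bearing 55°, so V = P + 12.3·(cos 55°, sin 55°) = (-9.745, 22.38). The tangent condition forces PV to be normal to VT, so VT runs along (−sin 55°, cos 55°); with |VT| = 15.8, T = (-22.69, 31.44). Then |CT| = |T − C| = 38.77.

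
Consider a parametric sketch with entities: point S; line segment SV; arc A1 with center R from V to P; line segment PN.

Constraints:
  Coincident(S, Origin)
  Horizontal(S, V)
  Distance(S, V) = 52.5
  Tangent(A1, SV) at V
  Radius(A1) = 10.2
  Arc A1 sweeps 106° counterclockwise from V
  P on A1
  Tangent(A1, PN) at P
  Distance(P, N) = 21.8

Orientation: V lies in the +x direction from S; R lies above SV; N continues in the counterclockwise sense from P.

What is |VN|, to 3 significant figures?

34.2

S is at the origin; SV is horizontal with |SV| = 52.5 and V on the +x side, so V = (52.5, 0.00). Since A1 is tangent to SV there, RV ⟂ SV, so R = V + (0, 10.2) = (52.5, 10.2). On A1, V sits at bearing -90° from R; a 106° counterclockwise sweep puts P at bearing 16°, so P = R + 10.2·(cos 16°, sin 16°) = (62.3, 13.0). Since A1 is tangent to PN there, RP ⟂ PN, so PN runs along (−sin 16°, cos 16°); with |PN| = 21.8, N = (56.3, 34.0). Then |VN| = |N − V| = 34.2.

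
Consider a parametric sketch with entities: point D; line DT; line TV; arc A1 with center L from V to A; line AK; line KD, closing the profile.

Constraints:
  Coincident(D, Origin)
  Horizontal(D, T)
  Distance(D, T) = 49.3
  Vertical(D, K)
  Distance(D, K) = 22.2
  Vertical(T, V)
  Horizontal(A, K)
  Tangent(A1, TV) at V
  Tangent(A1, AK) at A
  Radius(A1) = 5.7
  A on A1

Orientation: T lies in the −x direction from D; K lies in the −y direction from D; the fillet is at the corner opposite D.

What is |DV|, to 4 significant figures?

51.99

The virtual corner opposite D is at (-49.30, -22.20). The tangent condition forces LV to be normal to TV and since A1 is tangent to AK there, LA ⟂ AK, with radius 5.7, so the center L sits 5.7 in from both sides at L = (-43.60, -16.50). That places the tangent points at V = (-49.30, -16.50) on TV and A = (-43.60, -22.20) on AK. Then |DV| = |V − D| = 51.99.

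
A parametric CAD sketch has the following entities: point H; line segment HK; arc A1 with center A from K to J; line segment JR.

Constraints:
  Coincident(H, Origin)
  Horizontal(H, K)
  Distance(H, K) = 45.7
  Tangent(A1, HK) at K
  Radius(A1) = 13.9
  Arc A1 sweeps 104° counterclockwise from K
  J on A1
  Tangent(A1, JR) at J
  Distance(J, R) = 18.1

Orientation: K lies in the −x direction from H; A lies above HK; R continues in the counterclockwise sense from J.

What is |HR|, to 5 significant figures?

50.515

On A1, K sits at bearing -90° from A; a 104° counterclockwise sweep puts J at bearing 14°, so J = A + 13.9·(cos 14°, sin 14°) = (-32.213, 17.263). A1 meets JR tangentially, so AJ is at right angles to JR, so JR runs along (−sin 14°, cos 14°); with |JR| = 18.1, R = (-36.592, 34.825). Then |HR| = |R − H| = 50.515.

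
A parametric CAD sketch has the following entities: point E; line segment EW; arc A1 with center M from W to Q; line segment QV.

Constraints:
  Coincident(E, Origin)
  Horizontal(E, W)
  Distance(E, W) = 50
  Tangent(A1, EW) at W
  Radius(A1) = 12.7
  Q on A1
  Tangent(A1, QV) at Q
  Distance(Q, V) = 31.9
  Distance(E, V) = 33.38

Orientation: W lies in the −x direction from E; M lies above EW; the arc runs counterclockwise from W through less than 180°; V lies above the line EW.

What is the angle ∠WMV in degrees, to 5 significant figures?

115.44°

E is at the origin; EW is horizontal with |EW| = 50.0 and W on the −x side, so W = (-50.000, 0.0000). A1 meets EW tangentially, so MW is at right angles to EW, so M = W + (0, 12.7) = (-50.000, 12.700). Since MQ ⟂ QV (tangency), |MV| = √(12.7² + 31.9²) = 34.335 regardless of where Q sits on A1. So V lies on both circle(E, 33.38) and circle(M, 34.335); the above-EW intersection is V = (-18.994, 27.449). Q is the foot of the tangent from V: Q = (-40.689, 4.0627).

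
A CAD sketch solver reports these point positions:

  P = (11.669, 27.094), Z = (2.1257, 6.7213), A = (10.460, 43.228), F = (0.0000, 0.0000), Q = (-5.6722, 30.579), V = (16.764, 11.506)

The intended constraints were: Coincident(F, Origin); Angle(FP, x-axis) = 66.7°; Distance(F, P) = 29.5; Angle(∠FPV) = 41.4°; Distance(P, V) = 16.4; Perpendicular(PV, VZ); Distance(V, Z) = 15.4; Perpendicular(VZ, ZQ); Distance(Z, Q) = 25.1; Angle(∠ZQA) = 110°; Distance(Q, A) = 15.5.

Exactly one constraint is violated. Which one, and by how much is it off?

Distance(Q, A) = 15.5 — off by 5.00.

F = (0.00, 0.00) ✓; FP at 66.70° ✓; |FP| = 29.50 ✓; ∠FPV = 41.40° ✓; |PV| = 16.40 ✓; ∠(PV, VZ) = 90.00° ✓; |VZ| = 15.40 ✓; ∠(VZ, ZQ) = 90.00° ✓; |ZQ| = 25.10 ✓; ∠ZQA = 110.0° ✓; |QA| = 20.50 ✗.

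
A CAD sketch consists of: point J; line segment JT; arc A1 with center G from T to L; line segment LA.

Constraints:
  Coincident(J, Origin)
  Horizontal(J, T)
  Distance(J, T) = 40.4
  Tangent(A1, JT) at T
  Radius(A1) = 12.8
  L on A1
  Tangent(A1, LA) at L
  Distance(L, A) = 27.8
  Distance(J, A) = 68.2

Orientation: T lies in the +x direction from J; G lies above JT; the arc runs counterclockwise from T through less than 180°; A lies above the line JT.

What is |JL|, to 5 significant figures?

54.394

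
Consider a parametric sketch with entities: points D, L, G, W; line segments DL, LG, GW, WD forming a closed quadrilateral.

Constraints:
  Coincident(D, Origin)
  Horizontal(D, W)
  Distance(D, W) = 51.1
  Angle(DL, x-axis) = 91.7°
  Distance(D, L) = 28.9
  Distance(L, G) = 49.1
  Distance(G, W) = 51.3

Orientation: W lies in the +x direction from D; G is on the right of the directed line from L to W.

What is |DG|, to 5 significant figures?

20.354

D is at the origin; DW is horizontal with |DW| = 51.1 and W in +x, so W = (51.1, 0). DL runs at 91.7° with |DL| = 28.9, so L = (-0.85735, 28.887). G is determined by |LG| = 49.1 and |GW| = 51.3 together: it lies at the intersection of circle(L, 49.1) and circle(W, 51.3). With |LW| = 59.448, the foot of the radical line on LW is 27.866 from L and the perpendicular offset is √(49.1² − 27.866²) = 40.426. Taking the right-of-LW solution: G = (3.8534, -19.986).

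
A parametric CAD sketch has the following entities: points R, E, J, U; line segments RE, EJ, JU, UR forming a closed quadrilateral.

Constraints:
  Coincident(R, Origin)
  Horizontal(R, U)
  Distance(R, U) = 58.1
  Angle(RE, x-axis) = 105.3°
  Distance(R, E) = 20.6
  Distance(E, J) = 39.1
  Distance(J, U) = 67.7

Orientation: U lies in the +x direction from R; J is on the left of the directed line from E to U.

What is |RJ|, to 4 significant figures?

55.05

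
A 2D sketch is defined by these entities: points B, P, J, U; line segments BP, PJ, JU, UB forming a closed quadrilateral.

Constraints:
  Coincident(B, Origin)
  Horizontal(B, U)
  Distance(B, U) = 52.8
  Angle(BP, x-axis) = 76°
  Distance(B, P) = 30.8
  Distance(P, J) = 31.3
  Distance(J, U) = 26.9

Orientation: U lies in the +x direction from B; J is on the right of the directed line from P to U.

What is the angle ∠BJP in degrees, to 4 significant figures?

63.46°

B is at the origin; BU is horizontal with |BU| = 52.8 and U in +x, so U = (52.8, 0). BP runs at 76.0° with |BP| = 30.8, so P = (7.451, 29.89). J is determined by |PJ| = 31.3 and |JU| = 26.9 together: it lies at the intersection of circle(P, 31.3) and circle(U, 26.9). With |PU| = 54.31, the foot of the radical line on PU is 29.51 from P and the perpendicular offset is √(31.3² − 29.51²) = 10.43. Taking the right-of-PU solution: J = (26.36, 4.940).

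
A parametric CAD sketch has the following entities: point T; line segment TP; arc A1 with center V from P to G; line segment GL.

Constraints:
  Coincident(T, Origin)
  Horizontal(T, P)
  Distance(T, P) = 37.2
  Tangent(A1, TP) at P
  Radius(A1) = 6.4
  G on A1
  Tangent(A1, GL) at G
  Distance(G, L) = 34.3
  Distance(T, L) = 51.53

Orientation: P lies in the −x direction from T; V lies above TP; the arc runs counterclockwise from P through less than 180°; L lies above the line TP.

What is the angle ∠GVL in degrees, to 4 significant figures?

79.43°

Checks: |VG| = 6.400 ✓; ∠(VG, GL) = 90.00° ✓; |GL| = 34.30 ✓; |TL| = 51.53 ✓.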